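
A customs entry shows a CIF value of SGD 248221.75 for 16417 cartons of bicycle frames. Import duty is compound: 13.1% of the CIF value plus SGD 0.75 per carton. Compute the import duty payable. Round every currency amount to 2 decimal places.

Import duty: SGD 44829.80

Ad valorem component: 248221.75 × 13.1% = 32517.05
Specific component: 16417 × 0.75 = 12312.75
Import duty = 32517.05 + 12312.75 = 44829.80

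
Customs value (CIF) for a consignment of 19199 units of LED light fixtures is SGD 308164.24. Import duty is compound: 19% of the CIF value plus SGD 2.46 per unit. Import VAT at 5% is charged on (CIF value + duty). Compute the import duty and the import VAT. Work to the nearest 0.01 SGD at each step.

Import duty: SGD 105780.75; import VAT: SGD 20697.25

Ad valorem component: 308164.24 × 19% = 58551.21
Specific component: 19199 × 2.46 = 47229.54
Import duty = 58551.21 + 47229.54 = 105780.75
VAT base = CIF + duty = 308164.24 + 105780.75 = 413944.99
Import VAT = 413944.99 × 5% = 20697.25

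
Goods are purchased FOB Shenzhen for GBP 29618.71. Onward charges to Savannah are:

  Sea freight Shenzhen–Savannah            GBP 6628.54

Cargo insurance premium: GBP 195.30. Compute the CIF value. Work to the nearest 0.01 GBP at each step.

CIF value: GBP 36442.55

CIF = FOB price + freight + insurance
CIF = 29618.71 + 6628.54 + 195.30 = 36442.55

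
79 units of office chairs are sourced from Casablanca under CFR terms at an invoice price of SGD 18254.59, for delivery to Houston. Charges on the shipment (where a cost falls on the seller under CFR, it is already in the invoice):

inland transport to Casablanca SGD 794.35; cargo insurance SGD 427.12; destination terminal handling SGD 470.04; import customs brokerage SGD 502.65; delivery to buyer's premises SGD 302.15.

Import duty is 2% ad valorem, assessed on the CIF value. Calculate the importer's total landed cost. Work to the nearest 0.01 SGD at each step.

CFR: the seller pays costs through ocean freight to the destination port, but not insurance.
Already in the invoice (seller's account under CFR): inland to port — exclude.
CIF value = CFR price + insurance = 18254.59 + 427.12 = 18681.71
Import duty = 18681.71 × 2% = 373.63
Buyer bears: insurance 427.12 + destination terminal 470.04 + brokerage 502.65 + delivery 302.15 + duty 373.63 = 2075.59
Landed cost = invoice 18254.59 + 2075.59 = 20330.18

Total landed cost: SGD 20330.18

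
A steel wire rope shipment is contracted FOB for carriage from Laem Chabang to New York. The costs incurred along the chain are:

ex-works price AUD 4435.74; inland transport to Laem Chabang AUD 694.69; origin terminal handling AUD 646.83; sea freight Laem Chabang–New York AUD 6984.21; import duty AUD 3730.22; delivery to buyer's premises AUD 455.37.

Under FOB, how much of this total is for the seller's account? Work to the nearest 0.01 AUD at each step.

FOB: the seller bears costs until goods are on board at the origin port; the buyer bears freight, insurance and all costs thereafter.
Seller's account: goods 4435.74 + inland to port 694.69 + origin terminal 646.83 = 5777.26
Buyer's account: freight 6984.21 + duty 3730.22 + delivery 455.37 = 11169.80

Seller's account: AUD 5777.26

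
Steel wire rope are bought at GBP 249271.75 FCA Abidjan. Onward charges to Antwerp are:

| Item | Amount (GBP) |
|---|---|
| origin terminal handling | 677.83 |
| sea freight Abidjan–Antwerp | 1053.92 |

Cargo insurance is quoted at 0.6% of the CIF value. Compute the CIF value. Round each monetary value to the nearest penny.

Let C be the CIF value. C = FCA price + pre-shipment costs + freight + 0.6% × C
C − 0.6% × C = 249271.75 + 677.83 + 1053.92
0.994 × C = 251003.50
C = 251003.50 / 0.994 = 252518.61
Insurance premium = 0.6% × 252518.61 = 1515.11

CIF value: GBP 252518.61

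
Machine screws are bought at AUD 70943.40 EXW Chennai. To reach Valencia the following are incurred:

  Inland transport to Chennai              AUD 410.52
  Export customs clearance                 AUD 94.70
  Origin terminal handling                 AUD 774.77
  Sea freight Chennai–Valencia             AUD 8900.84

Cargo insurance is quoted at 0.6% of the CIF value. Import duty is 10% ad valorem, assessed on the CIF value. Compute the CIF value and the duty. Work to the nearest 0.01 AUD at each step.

CIF value: AUD 81613.91; import duty: AUD 8161.39

Let C be the CIF value. C = EXW price + pre-shipment costs + freight + 0.6% × C
C − 0.6% × C = 70943.40 + 410.52 + 94.70 + 774.77 + 8900.84
0.994 × C = 81124.23
C = 81124.23 / 0.994 = 81613.91
Insurance premium = 0.6% × 81613.91 = 489.68
Import duty = 81613.91 × 10% = 8161.39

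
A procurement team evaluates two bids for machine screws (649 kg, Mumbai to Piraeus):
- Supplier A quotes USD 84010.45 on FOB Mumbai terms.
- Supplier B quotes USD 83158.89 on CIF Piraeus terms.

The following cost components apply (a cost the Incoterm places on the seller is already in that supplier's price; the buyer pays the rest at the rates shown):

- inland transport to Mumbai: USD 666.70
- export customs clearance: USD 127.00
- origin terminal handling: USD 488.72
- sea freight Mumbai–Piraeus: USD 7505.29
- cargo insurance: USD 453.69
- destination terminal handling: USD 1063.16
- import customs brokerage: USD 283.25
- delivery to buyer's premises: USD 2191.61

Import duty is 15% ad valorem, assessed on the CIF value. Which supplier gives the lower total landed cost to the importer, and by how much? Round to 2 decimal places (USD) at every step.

Supplier A (FOB):
CIF value = FOB price + freight + insurance = 84010.45 + 7505.29 + 453.69 = 91969.43
Import duty = 91969.43 × 15% = 13795.41
Buyer bears (A): 7505.29 + 453.69 + 1063.16 + 283.25 + 2191.61 = 11497.00
Landed cost (A) = invoice 84010.45 + 11497.00 + duty 13795.41 = 109302.86
Supplier B (CIF):
The CIF price already equals the CIF value: 83158.89
Import duty = 83158.89 × 15% = 12473.83
Buyer bears (B): 1063.16 + 283.25 + 2191.61 = 3538.02
Landed cost (B) = invoice 83158.89 + 3538.02 + duty 12473.83 = 99170.74
Difference = |109302.86 − 99170.74| = 10132.12

Supplier B is cheaper by USD 10132.12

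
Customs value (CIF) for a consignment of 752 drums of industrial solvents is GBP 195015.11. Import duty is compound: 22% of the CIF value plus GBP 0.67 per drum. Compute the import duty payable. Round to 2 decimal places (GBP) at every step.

Ad valorem component: 195015.11 × 22% = 42903.32
Specific component: 752 × 0.67 = 503.84
Import duty = 42903.32 + 503.84 = 43407.16

Import duty: GBP 43407.16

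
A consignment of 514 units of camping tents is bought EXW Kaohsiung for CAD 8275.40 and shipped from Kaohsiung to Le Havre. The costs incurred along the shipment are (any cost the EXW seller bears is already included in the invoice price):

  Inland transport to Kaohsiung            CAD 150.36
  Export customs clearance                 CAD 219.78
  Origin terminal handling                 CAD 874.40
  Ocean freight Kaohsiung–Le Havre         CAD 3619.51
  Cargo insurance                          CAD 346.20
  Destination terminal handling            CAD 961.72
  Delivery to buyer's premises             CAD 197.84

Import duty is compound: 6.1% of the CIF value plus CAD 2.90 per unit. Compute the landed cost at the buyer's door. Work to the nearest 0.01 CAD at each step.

EXW: the seller makes goods available at their premises; the buyer bears all onward costs.
CIF value = EXW price + inland to port + export clearance + origin terminal + freight + insurance = 8275.40 + 150.36 + 219.78 + 874.40 + 3619.51 + 346.20 = 13485.65
Ad valorem component: 13485.65 × 6.1% = 822.62
Specific component: 514 × 2.90 = 1490.60
Import duty = 822.62 + 1490.60 = 2313.22
Buyer bears: inland to port 150.36 + export clearance 219.78 + origin terminal 874.40 + freight 3619.51 + insurance 346.20 + destination terminal 961.72 + delivery 197.84 + duty 2313.22 = 8683.03
Landed cost = invoice 8275.40 + 8683.03 = 16958.43

Total landed cost: CAD 16958.43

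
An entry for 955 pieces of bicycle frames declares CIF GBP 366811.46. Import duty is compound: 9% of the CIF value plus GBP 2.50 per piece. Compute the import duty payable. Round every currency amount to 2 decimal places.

Ad valorem component: 366811.46 × 9% = 33013.03
Specific component: 955 × 2.50 = 2387.50
Import duty = 33013.03 + 2387.50 = 35400.53

Import duty: GBP 35400.53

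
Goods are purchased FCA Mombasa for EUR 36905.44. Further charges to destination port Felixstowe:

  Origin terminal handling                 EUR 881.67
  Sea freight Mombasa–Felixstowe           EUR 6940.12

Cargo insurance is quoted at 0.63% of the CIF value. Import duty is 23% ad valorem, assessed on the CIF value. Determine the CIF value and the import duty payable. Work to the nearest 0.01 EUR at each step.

CIF value: EUR 45010.80; import duty: EUR 10352.48

Let C be the CIF value. C = FCA price + pre-shipment costs + freight + 0.63% × C
C − 0.63% × C = 36905.44 + 881.67 + 6940.12
0.9937 × C = 44727.23
C = 44727.23 / 0.9937 = 45010.80
Insurance premium = 0.63% × 45010.80 = 283.57
Import duty = 45010.80 × 23% = 10352.48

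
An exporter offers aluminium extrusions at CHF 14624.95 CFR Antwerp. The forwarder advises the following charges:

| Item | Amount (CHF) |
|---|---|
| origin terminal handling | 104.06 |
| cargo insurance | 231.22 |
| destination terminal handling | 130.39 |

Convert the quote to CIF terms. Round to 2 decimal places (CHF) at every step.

CIF price: CHF 14856.17

Not relevant to the conversion: origin terminal — on the seller under both CFR and CIF; already in the CFR price and stays in the CIF price. destination terminal — on the buyer under both terms; not part of either seller's price.
From CFR to CIF, the seller additionally bears: insurance.
CIF price = 14624.95 + 231.22 = 14856.17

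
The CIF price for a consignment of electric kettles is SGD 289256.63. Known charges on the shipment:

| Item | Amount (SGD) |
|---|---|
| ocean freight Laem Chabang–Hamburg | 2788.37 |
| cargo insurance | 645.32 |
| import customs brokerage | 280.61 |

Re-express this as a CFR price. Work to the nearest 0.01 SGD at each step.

Not relevant to the conversion: freight — on the seller under both CIF and CFR; already in the CIF price and stays in the CFR price. brokerage — on the buyer under both terms; not part of either seller's price.
From CIF to CFR, the seller no longer bears: insurance.
CFR price = 289256.63 − 645.32 = 288611.31

CFR price: SGD 288611.31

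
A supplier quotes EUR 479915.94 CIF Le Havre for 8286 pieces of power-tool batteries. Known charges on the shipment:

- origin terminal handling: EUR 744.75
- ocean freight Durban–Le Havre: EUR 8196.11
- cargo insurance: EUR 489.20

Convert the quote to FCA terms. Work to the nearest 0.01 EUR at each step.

FCA price: EUR 470485.88

From CIF to FCA, the seller no longer bears: origin terminal, freight, insurance.
FCA price = 479915.94 − 744.75 − 8196.11 − 489.20 = 470485.88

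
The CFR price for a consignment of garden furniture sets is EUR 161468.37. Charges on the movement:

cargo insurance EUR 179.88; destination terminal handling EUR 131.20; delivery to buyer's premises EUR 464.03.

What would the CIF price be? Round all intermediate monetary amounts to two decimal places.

CIF price: EUR 161648.25

Not relevant to the conversion: destination terminal, delivery — on the buyer under both terms; not part of either seller's price.
From CFR to CIF, the seller additionally bears: insurance.
CIF price = 161468.37 + 179.88 = 161648.25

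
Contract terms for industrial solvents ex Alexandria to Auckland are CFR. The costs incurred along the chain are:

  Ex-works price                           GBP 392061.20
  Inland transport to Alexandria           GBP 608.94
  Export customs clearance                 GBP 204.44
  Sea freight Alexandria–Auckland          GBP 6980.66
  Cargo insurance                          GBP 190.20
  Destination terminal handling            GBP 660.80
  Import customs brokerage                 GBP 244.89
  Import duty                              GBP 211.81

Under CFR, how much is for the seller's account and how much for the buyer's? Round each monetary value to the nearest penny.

Seller: GBP 399855.24; buyer: GBP 1307.70

CFR: the seller pays costs through ocean freight to the destination port, but not insurance.
Seller's account: goods 392061.20 + inland to port 608.94 + export clearance 204.44 + freight 6980.66 = 399855.24
Buyer's account: insurance 190.20 + destination terminal 660.80 + brokerage 244.89 + duty 211.81 = 1307.70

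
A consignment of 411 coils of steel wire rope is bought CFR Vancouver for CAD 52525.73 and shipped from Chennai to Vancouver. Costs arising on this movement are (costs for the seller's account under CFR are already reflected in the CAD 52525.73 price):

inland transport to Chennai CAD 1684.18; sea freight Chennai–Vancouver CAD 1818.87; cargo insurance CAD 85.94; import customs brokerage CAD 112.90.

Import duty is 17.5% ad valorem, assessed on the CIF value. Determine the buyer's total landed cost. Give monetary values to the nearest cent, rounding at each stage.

Total landed cost: CAD 61931.61

CFR: the seller pays costs through ocean freight to the destination port, but not insurance.
Already in the invoice (seller's account under CFR): inland to port, freight — exclude.
CIF value = CFR price + insurance = 52525.73 + 85.94 = 52611.67
Import duty = 52611.67 × 17.5% = 9207.04
Buyer bears: insurance 85.94 + brokerage 112.90 + duty 9207.04 = 9405.88
Landed cost = invoice 52525.73 + 9405.88 = 61931.61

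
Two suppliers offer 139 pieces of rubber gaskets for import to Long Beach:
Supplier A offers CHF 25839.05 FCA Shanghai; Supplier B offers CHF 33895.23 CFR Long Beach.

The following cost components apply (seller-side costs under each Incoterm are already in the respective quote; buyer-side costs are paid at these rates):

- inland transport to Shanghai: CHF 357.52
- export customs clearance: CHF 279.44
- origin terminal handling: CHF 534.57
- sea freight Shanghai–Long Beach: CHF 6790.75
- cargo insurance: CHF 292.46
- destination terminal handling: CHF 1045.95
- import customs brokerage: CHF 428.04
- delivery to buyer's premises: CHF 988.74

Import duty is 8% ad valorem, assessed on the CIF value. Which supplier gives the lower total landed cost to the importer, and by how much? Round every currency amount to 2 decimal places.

Supplier A is cheaper by CHF 789.33

Supplier A (FCA):
CIF value = FCA price + origin terminal + freight + insurance = 25839.05 + 534.57 + 6790.75 + 292.46 = 33456.83
Import duty = 33456.83 × 8% = 2676.55
Buyer bears (A): 534.57 + 6790.75 + 292.46 + 1045.95 + 428.04 + 988.74 = 10080.51
Landed cost (A) = invoice 25839.05 + 10080.51 + duty 2676.55 = 38596.11
Supplier B (CFR):
CIF value = CFR price + insurance = 33895.23 + 292.46 = 34187.69
Import duty = 34187.69 × 8% = 2735.02
Buyer bears (B): 292.46 + 1045.95 + 428.04 + 988.74 = 2755.19
Landed cost (B) = invoice 33895.23 + 2755.19 + duty 2735.02 = 39385.44
Difference = |38596.11 − 39385.44| = 789.33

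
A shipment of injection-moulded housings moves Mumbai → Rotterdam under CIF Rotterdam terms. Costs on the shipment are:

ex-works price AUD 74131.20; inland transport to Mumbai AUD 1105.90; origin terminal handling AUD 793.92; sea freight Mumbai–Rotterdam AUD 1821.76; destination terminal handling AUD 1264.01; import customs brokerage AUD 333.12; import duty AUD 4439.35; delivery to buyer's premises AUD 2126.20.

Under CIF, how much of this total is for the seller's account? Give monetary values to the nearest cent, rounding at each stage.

Seller's account: AUD 77852.78

CIF: the seller pays costs through ocean freight and marine insurance to the destination port.
Seller's account: goods 74131.20 + inland to port 1105.90 + origin terminal 793.92 + freight 1821.76 = 77852.78
Buyer's account: destination terminal 1264.01 + brokerage 333.12 + duty 4439.35 + delivery 2126.20 = 8162.68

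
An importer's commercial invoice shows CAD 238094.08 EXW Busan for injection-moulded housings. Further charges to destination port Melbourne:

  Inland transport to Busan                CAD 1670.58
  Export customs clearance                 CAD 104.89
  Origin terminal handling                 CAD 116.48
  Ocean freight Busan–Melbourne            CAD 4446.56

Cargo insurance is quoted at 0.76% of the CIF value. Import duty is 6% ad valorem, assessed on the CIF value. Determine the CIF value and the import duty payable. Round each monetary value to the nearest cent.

CIF value: CAD 246304.50; import duty: CAD 14778.27

Let C be the CIF value. C = EXW price + pre-shipment costs + freight + 0.76% × C
C − 0.76% × C = 238094.08 + 1670.58 + 104.89 + 116.48 + 4446.56
0.9924 × C = 244432.59
C = 244432.59 / 0.9924 = 246304.50
Insurance premium = 0.76% × 246304.50 = 1871.91
Import duty = 246304.50 × 6% = 14778.27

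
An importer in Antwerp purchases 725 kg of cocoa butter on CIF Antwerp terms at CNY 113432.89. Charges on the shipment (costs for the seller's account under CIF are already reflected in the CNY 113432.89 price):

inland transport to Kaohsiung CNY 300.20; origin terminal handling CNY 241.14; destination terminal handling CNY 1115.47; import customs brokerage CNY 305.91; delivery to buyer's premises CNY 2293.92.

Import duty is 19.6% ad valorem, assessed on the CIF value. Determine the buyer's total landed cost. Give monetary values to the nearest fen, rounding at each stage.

Total landed cost: CNY 139381.04

CIF: the seller pays costs through ocean freight and marine insurance to the destination port.
Already in the invoice (seller's account under CIF): inland to port, origin terminal — exclude.
The CIF price already equals the CIF value: 113432.89
Import duty = 113432.89 × 19.6% = 22232.85
Buyer bears: destination terminal 1115.47 + brokerage 305.91 + delivery 2293.92 + duty 22232.85 = 25948.15
Landed cost = invoice 113432.89 + 25948.15 = 139381.04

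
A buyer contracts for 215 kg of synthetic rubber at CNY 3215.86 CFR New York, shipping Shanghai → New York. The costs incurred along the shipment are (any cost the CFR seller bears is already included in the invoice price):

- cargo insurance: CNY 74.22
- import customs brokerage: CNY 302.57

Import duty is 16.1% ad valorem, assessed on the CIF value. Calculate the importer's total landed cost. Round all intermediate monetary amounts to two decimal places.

CFR: the seller pays costs through ocean freight to the destination port, but not insurance.
CIF value = CFR price + insurance = 3215.86 + 74.22 = 3290.08
Import duty = 3290.08 × 16.1% = 529.70
Buyer bears: insurance 74.22 + brokerage 302.57 + duty 529.70 = 906.49
Landed cost = invoice 3215.86 + 906.49 = 4122.35

Total landed cost: CNY 4122.35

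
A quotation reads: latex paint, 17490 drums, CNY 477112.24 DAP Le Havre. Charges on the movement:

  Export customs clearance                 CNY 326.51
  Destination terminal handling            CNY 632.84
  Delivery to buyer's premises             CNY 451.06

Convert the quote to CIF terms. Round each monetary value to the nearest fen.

CIF price: CNY 476028.34

Not relevant to the conversion: export clearance — on the seller under both DAP and CIF; already in the DAP price and stays in the CIF price.
From DAP to CIF, the seller no longer bears: destination terminal, delivery.
CIF price = 477112.24 − 632.84 − 451.06 = 476028.34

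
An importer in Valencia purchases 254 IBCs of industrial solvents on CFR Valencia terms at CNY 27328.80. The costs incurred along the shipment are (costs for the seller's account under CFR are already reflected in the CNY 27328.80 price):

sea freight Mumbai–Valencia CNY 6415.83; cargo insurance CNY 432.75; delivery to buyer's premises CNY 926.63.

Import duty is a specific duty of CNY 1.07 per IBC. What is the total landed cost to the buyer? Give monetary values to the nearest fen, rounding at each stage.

CFR: the seller pays costs through ocean freight to the destination port, but not insurance.
Already in the invoice (seller's account under CFR): freight — exclude.
CIF value = CFR price + insurance = 27328.80 + 432.75 = 27761.55
Import duty = 254 × 1.07 = 271.78
Buyer bears: insurance 432.75 + delivery 926.63 + duty 271.78 = 1631.16
Landed cost = invoice 27328.80 + 1631.16 = 28959.96

Total landed cost: CNY 28959.96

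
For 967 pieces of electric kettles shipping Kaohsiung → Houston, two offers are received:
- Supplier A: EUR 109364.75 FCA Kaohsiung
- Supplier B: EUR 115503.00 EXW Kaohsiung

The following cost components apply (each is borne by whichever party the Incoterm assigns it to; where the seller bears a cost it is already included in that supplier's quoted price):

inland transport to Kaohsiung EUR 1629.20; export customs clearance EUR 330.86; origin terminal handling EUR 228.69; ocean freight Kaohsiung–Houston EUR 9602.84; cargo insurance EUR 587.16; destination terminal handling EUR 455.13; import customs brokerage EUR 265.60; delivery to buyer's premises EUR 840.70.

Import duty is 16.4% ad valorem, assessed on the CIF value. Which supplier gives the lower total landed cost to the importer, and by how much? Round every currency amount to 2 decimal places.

Supplier A is cheaper by EUR 9426.44

Supplier A (FCA):
CIF value = FCA price + origin terminal + freight + insurance = 109364.75 + 228.69 + 9602.84 + 587.16 = 119783.44
Import duty = 119783.44 × 16.4% = 19644.48
Buyer bears (A): 228.69 + 9602.84 + 587.16 + 455.13 + 265.60 + 840.70 = 11980.12
Landed cost (A) = invoice 109364.75 + 11980.12 + duty 19644.48 = 140989.35
Supplier B (EXW):
CIF value = EXW price + inland to port + export clearance + origin terminal + freight + insurance = 115503.00 + 1629.20 + 330.86 + 228.69 + 9602.84 + 587.16 = 127881.75
Import duty = 127881.75 × 16.4% = 20972.61
Buyer bears (B): 1629.20 + 330.86 + 228.69 + 9602.84 + 587.16 + 455.13 + 265.60 + 840.70 = 13940.18
Landed cost (B) = invoice 115503.00 + 13940.18 + duty 20972.61 = 150415.79
Difference = |140989.35 − 150415.79| = 9426.44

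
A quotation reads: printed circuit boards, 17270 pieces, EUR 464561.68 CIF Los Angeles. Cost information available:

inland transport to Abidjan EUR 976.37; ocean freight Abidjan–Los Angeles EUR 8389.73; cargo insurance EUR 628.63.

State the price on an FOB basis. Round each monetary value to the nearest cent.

Not relevant to the conversion: inland to port — on the seller under both CIF and FOB; already in the CIF price and stays in the FOB price.
From CIF to FOB, the seller no longer bears: freight, insurance.
FOB price = 464561.68 − 8389.73 − 628.63 = 455543.32

FOB price: EUR 455543.32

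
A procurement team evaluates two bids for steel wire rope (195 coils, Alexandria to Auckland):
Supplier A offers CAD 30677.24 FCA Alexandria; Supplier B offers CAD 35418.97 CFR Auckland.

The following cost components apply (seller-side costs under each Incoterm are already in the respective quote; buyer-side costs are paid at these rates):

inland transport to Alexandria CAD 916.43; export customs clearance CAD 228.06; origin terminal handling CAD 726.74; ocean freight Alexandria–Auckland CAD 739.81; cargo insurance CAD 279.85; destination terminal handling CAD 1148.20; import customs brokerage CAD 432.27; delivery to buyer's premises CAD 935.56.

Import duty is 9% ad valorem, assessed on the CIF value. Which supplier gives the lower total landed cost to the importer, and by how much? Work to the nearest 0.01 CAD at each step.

Supplier A is cheaper by CAD 3569.94

Supplier A (FCA):
CIF value = FCA price + origin terminal + freight + insurance = 30677.24 + 726.74 + 739.81 + 279.85 = 32423.64
Import duty = 32423.64 × 9% = 2918.13
Buyer bears (A): 726.74 + 739.81 + 279.85 + 1148.20 + 432.27 + 935.56 = 4262.43
Landed cost (A) = invoice 30677.24 + 4262.43 + duty 2918.13 = 37857.80
Supplier B (CFR):
CIF value = CFR price + insurance = 35418.97 + 279.85 = 35698.82
Import duty = 35698.82 × 9% = 3212.89
Buyer bears (B): 279.85 + 1148.20 + 432.27 + 935.56 = 2795.88
Landed cost (B) = invoice 35418.97 + 2795.88 + duty 3212.89 = 41427.74
Difference = |37857.80 − 41427.74| = 3569.94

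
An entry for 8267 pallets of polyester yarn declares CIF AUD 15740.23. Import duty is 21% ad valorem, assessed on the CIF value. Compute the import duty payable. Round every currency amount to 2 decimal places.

Import duty = 15740.23 × 21% = 3305.45

Import duty: AUD 3305.45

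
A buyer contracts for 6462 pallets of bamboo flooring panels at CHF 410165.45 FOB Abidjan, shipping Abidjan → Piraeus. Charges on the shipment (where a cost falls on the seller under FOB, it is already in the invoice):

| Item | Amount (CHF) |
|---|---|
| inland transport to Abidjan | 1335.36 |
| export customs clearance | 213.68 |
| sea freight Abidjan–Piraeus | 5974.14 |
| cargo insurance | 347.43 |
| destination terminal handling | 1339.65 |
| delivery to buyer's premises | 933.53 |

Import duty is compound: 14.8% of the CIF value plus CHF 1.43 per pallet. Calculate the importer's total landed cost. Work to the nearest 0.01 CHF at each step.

FOB: the seller bears costs until goods are on board at the origin port; the buyer bears freight, insurance and all costs thereafter.
Already in the invoice (seller's account under FOB): inland to port, export clearance — exclude.
CIF value = FOB price + freight + insurance = 410165.45 + 5974.14 + 347.43 = 416487.02
Ad valorem component: 416487.02 × 14.8% = 61640.08
Specific component: 6462 × 1.43 = 9240.66
Import duty = 61640.08 + 9240.66 = 70880.74
Buyer bears: freight 5974.14 + insurance 347.43 + destination terminal 1339.65 + delivery 933.53 + duty 70880.74 = 79475.49
Landed cost = invoice 410165.45 + 79475.49 = 489640.94

Total landed cost: CHF 489640.94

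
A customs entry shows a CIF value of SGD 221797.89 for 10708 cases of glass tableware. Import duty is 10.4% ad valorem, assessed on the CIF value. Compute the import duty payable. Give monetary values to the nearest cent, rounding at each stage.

Import duty = 221797.89 × 10.4% = 23066.98

Import duty: SGD 23066.98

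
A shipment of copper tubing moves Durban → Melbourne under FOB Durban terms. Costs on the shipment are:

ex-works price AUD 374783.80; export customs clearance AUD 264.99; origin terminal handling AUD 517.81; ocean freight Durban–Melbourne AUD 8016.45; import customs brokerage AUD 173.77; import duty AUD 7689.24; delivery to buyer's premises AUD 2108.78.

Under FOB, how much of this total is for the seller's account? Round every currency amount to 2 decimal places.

Seller's account: AUD 375566.60

FOB: the seller bears costs until goods are on board at the origin port; the buyer bears freight, insurance and all costs thereafter.
Seller's account: goods 374783.80 + export clearance 264.99 + origin terminal 517.81 = 375566.60
Buyer's account: freight 8016.45 + brokerage 173.77 + duty 7689.24 + delivery 2108.78 = 17988.24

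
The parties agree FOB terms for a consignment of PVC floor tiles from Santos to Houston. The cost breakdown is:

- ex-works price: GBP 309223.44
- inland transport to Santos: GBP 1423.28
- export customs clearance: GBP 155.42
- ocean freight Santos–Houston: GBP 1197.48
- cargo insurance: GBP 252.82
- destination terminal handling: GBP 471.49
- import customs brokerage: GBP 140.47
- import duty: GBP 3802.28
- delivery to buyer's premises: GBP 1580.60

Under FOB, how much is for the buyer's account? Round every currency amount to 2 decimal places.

Buyer's account: GBP 7445.14

FOB: the seller bears costs until goods are on board at the origin port; the buyer bears freight, insurance and all costs thereafter.
Seller's account: goods 309223.44 + inland to port 1423.28 + export clearance 155.42 = 310802.14
Buyer's account: freight 1197.48 + insurance 252.82 + destination terminal 471.49 + brokerage 140.47 + duty 3802.28 + delivery 1580.60 = 7445.14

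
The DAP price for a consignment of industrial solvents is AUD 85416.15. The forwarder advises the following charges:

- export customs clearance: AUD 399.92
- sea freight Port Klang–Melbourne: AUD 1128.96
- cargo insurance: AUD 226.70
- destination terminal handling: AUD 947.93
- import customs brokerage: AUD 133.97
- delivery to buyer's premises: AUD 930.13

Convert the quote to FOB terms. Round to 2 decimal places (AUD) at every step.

FOB price: AUD 82182.43

Not relevant to the conversion: export clearance — on the seller under both DAP and FOB; already in the DAP price and stays in the FOB price. brokerage — on the buyer under both terms; not part of either seller's price.
From DAP to FOB, the seller no longer bears: freight, insurance, destination terminal, delivery.
FOB price = 85416.15 − 1128.96 − 226.70 − 947.93 − 930.13 = 82182.43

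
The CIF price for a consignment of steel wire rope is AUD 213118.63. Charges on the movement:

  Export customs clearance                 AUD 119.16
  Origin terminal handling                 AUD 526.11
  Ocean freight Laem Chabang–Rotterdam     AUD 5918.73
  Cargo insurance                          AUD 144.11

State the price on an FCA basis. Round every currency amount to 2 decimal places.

FCA price: AUD 206529.68

Not relevant to the conversion: export clearance — on the seller under both CIF and FCA; already in the CIF price and stays in the FCA price.
From CIF to FCA, the seller no longer bears: origin terminal, freight, insurance.
FCA price = 213118.63 − 526.11 − 5918.73 − 144.11 = 206529.68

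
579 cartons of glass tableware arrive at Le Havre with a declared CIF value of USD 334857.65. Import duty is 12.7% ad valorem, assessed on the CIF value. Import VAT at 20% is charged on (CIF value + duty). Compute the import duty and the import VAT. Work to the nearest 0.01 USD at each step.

Import duty = 334857.65 × 12.7% = 42526.92
VAT base = CIF + duty = 334857.65 + 42526.92 = 377384.57
Import VAT = 377384.57 × 20% = 75476.91

Import duty: USD 42526.92; import VAT: USD 75476.91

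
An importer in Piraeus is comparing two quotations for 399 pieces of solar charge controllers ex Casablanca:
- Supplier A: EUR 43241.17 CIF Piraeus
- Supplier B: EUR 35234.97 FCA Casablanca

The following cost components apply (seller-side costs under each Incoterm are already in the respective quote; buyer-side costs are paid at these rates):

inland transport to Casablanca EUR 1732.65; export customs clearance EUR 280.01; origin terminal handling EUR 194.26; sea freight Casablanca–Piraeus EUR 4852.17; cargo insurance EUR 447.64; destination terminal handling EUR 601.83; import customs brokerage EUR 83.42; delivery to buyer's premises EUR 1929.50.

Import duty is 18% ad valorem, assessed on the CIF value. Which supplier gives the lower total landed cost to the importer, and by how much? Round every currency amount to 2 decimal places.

Supplier B is cheaper by EUR 2964.31

Supplier A (CIF):
The CIF price already equals the CIF value: 43241.17
Import duty = 43241.17 × 18% = 7783.41
Buyer bears (A): 601.83 + 83.42 + 1929.50 = 2614.75
Landed cost (A) = invoice 43241.17 + 2614.75 + duty 7783.41 = 53639.33
Supplier B (FCA):
CIF value = FCA price + origin terminal + freight + insurance = 35234.97 + 194.26 + 4852.17 + 447.64 = 40729.04
Import duty = 40729.04 × 18% = 7331.23
Buyer bears (B): 194.26 + 4852.17 + 447.64 + 601.83 + 83.42 + 1929.50 = 8108.82
Landed cost (B) = invoice 35234.97 + 8108.82 + duty 7331.23 = 50675.02
Difference = |53639.33 − 50675.02| = 2964.31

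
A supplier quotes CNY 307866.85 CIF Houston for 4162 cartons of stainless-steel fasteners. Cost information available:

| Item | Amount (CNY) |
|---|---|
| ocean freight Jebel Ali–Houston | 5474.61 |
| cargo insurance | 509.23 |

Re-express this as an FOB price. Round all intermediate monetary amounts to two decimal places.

FOB price: CNY 301883.01

From CIF to FOB, the seller no longer bears: freight, insurance.
FOB price = 307866.85 − 5474.61 − 509.23 = 301883.01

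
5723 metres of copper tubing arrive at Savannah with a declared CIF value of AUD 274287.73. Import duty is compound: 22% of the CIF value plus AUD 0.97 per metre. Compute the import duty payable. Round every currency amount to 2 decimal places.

Import duty: AUD 65894.61

Ad valorem component: 274287.73 × 22% = 60343.30
Specific component: 5723 × 0.97 = 5551.31
Import duty = 60343.30 + 5551.31 = 65894.61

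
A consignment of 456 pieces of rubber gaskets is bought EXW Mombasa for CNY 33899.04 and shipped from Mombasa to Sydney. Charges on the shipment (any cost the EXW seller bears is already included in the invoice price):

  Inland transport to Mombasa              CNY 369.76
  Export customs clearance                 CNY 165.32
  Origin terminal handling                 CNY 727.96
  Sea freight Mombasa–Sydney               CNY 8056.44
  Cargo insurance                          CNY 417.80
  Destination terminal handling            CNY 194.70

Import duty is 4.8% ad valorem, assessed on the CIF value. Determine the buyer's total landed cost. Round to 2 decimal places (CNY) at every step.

Total landed cost: CNY 45925.56

EXW: the seller makes goods available at their premises; the buyer bears all onward costs.
CIF value = EXW price + inland to port + export clearance + origin terminal + freight + insurance = 33899.04 + 369.76 + 165.32 + 727.96 + 8056.44 + 417.80 = 43636.32
Import duty = 43636.32 × 4.8% = 2094.54
Buyer bears: inland to port 369.76 + export clearance 165.32 + origin terminal 727.96 + freight 8056.44 + insurance 417.80 + destination terminal 194.70 + duty 2094.54 = 12026.52
Landed cost = invoice 33899.04 + 12026.52 = 45925.56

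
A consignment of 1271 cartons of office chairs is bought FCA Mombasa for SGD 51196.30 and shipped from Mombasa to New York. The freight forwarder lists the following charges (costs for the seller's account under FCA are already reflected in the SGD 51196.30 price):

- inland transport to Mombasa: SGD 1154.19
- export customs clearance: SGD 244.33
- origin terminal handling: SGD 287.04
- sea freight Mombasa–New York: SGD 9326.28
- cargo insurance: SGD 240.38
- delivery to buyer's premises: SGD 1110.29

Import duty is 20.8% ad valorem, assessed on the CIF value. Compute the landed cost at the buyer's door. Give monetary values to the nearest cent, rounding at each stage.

FCA: the seller delivers export-cleared goods to the carrier; the buyer bears costs from that point.
Already in the invoice (seller's account under FCA): inland to port, export clearance — exclude.
CIF value = FCA price + origin terminal + freight + insurance = 51196.30 + 287.04 + 9326.28 + 240.38 = 61050.00
Import duty = 61050.00 × 20.8% = 12698.40
Buyer bears: origin terminal 287.04 + freight 9326.28 + insurance 240.38 + delivery 1110.29 + duty 12698.40 = 23662.39
Landed cost = invoice 51196.30 + 23662.39 = 74858.69

Total landed cost: SGD 74858.69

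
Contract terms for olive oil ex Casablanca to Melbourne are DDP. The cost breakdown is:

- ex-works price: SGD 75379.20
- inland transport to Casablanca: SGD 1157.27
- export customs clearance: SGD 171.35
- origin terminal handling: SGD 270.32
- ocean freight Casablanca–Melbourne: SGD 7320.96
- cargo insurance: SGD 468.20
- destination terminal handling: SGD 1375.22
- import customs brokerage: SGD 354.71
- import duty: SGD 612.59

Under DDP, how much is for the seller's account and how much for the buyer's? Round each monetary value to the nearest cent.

DDP: the seller bears all costs including import duty.
Seller's account: goods 75379.20 + inland to port 1157.27 + export clearance 171.35 + origin terminal 270.32 + freight 7320.96 + insurance 468.20 + destination terminal 1375.22 + brokerage 354.71 + duty 612.59 = 87109.82
Buyer's account: 0.00

Seller: SGD 87109.82; buyer: SGD 0.00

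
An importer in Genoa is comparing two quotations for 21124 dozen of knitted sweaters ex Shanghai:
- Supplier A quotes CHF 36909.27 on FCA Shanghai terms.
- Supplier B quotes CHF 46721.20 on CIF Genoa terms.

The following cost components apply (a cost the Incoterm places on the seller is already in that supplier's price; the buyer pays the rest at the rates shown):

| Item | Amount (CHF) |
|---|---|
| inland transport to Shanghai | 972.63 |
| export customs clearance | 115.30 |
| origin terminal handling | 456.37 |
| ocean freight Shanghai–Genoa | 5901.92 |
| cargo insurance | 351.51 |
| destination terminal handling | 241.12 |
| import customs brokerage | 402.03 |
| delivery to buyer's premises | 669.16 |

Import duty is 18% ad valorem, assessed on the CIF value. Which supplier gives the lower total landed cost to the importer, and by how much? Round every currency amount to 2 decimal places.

Supplier A is cheaper by CHF 3660.52

Supplier A (FCA):
CIF value = FCA price + origin terminal + freight + insurance = 36909.27 + 456.37 + 5901.92 + 351.51 = 43619.07
Import duty = 43619.07 × 18% = 7851.43
Buyer bears (A): 456.37 + 5901.92 + 351.51 + 241.12 + 402.03 + 669.16 = 8022.11
Landed cost (A) = invoice 36909.27 + 8022.11 + duty 7851.43 = 52782.81
Supplier B (CIF):
The CIF price already equals the CIF value: 46721.20
Import duty = 46721.20 × 18% = 8409.82
Buyer bears (B): 241.12 + 402.03 + 669.16 = 1312.31
Landed cost (B) = invoice 46721.20 + 1312.31 + duty 8409.82 = 56443.33
Difference = |52782.81 − 56443.33| = 3660.52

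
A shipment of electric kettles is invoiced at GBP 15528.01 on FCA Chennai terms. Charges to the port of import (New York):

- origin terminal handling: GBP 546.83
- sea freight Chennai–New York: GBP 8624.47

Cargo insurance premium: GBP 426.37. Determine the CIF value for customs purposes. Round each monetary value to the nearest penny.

CIF = FCA price + pre-shipment costs + freight + insurance
CIF = 15528.01 + 546.83 + 8624.47 + 426.37 = 25125.68

CIF value: GBP 25125.68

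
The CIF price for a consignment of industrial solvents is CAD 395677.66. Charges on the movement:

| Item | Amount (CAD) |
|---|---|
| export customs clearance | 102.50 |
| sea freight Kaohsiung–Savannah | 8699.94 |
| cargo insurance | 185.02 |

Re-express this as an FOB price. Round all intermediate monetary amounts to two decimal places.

Not relevant to the conversion: export clearance — on the seller under both CIF and FOB; already in the CIF price and stays in the FOB price.
From CIF to FOB, the seller no longer bears: freight, insurance.
FOB price = 395677.66 − 8699.94 − 185.02 = 386792.70

FOB price: CAD 386792.70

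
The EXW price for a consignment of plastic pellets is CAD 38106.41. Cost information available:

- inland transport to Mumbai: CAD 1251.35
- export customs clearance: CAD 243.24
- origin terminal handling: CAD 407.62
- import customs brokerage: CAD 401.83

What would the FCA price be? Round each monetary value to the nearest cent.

Not relevant to the conversion: origin terminal, brokerage — on the buyer under both terms; not part of either seller's price.
From EXW to FCA, the seller additionally bears: inland to port, export clearance.
FCA price = 38106.41 + 1251.35 + 243.24 = 39601.00

FCA price: CAD 39601.00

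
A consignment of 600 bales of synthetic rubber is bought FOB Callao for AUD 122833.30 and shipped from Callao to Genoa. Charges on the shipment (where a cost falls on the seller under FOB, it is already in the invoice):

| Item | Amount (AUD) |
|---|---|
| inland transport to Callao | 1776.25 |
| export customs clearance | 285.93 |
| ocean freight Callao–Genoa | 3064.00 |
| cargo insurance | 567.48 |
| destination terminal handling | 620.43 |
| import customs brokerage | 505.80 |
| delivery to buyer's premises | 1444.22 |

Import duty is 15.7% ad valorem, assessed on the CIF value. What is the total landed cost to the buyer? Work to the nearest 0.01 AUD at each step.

Total landed cost: AUD 148890.20

FOB: the seller bears costs until goods are on board at the origin port; the buyer bears freight, insurance and all costs thereafter.
Already in the invoice (seller's account under FOB): inland to port, export clearance — exclude.
CIF value = FOB price + freight + insurance = 122833.30 + 3064.00 + 567.48 = 126464.78
Import duty = 126464.78 × 15.7% = 19854.97
Buyer bears: freight 3064.00 + insurance 567.48 + destination terminal 620.43 + brokerage 505.80 + delivery 1444.22 + duty 19854.97 = 26056.90
Landed cost = invoice 122833.30 + 26056.90 = 148890.20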